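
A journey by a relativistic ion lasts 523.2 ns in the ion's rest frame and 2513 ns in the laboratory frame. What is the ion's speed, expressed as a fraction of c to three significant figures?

β = 0.978

The proper time is measured in the ion's rest frame (both events occur at the ion's location); Δt is measured in the laboratory frame. γ = Δt/τ = 2513/523.2 = 4.803.
β = √(1 − 1/γ²) = √(1 − 0.04335) = √0.9567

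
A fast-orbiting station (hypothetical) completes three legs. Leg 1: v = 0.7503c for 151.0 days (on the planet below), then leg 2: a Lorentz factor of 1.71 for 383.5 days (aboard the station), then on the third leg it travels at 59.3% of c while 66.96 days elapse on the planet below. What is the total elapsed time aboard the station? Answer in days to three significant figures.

Leg 1: γ = 1/√(1 − 0.7503²) = 1/√0.4370 = 1.513; τ_1 = 151.0/1.513 = 99.83 days.
Leg 2: 383.5 days is already measured aboard the station.
Leg 3: β = 0.593; γ = 1/√(1 − 0.593²) = 1/√0.6484 = 1.242; τ_3 = 66.96/1.242 = 53.92 days.
Total: 99.83 + 383.5 + 53.92 days.

τ = 537 days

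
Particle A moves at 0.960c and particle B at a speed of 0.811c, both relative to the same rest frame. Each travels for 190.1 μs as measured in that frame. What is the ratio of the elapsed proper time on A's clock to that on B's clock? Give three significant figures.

A: γ = 1/√(1 − 0.960²) = 25/7 ≈ 3.571. B: γ = 1/√(1 − 0.811²) = 1/√0.3423 = 1.709.
τ_A/τ_B = γ_B/γ_A = 1.709/3.571 = 0.4786, so τ_A/τ_B = 0.4786.

τ_A/τ_B = 0.479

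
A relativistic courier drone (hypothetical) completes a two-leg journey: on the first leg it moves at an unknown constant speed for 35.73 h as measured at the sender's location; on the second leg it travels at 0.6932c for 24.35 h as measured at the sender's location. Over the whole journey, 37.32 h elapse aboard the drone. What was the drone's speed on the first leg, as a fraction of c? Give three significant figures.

Leg 1: speed unknown; τ_1 = 35.73/γ_1.
Leg 2: γ = 1/√(1 − 0.6932²) = 1/√0.5195 = 1.387; τ_2 = 24.35/1.387 = 17.55 h.
Total proper time: τ_1 + 17.55 = 37.32, so τ_1 = 37.32 − 17.55 = 19.77 h.
γ_1 = 35.73/19.77 = 1.807; β = √(1 − 1/γ²) = √0.6938.

β = 0.833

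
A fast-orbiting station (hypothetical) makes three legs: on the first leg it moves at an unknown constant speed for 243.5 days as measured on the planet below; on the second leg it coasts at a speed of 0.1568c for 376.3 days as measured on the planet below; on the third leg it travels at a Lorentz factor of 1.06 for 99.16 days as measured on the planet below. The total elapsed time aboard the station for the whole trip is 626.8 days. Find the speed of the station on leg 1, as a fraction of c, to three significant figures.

β = 0.748

Leg 1: speed unknown; τ_1 = 243.5/γ_1.
Leg 2: γ = 1/√(1 − 0.1568²) = 1/√0.9754 = 1.013; τ_2 = 376.3/1.013 = 371.6 days.
Leg 3: γ = 1.06; τ_3 = 99.16/1.060 = 93.55 days.
Total proper time: τ_1 + 371.6 + 93.55 = 626.8, so τ_1 = 626.8 − 465.2 = 161.6 days.
γ_1 = 243.5/161.6 = 1.507; β = √(1 − 1/γ²) = √0.5595.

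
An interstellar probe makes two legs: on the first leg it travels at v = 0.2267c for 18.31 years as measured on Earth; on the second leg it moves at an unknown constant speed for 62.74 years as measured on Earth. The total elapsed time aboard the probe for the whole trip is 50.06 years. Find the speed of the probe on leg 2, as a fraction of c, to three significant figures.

Leg 1: γ = 1/√(1 − 0.2267²) = 1/√0.9486 = 1.027; τ_1 = 18.31/1.027 = 17.83 years.
Leg 2: speed unknown; τ_2 = 62.74/γ_2.
Total proper time: 17.83 + τ_2 = 50.06, so τ_2 = 50.06 − 17.83 = 32.23 years.
γ_2 = 62.74/32.23 = 1.947; β = √(1 − 1/γ²) = √0.7362.

β = 0.858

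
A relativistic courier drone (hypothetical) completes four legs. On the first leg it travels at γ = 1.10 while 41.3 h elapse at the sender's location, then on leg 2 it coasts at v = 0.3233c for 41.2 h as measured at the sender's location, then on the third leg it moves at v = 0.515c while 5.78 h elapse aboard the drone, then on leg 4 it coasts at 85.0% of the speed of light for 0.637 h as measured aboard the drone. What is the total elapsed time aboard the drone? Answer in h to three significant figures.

Leg 1: γ = 1.10; τ_1 = 41.3/1.100 = 37.55 h.
Leg 2: γ = 1/√(1 − 0.3233²) = 1/√0.8955 = 1.057; τ_2 = 41.2/1.057 = 38.99 h.
Leg 3: 5.78 h is already measured aboard the drone.
Leg 4: 0.637 h is already measured aboard the drone.
Total: 37.55 + 38.99 + 5.780 + 0.6370 h.

τ = 82.9 h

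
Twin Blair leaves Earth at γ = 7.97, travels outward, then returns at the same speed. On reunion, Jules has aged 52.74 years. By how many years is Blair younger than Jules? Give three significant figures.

Δt − τ = 46.1 years

γ = 7.97
Blair's elapsed proper time: τ = 52.74/7.970 = 6.617 years.
Age gap = Δt − τ = 52.74 − 6.617 years.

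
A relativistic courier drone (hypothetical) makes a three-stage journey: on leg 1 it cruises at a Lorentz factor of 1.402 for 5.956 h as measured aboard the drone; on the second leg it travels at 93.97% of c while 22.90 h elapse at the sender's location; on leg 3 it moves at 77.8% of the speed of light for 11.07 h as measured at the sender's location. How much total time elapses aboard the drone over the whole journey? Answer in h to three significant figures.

Leg 1: 5.956 h is already measured aboard the drone.
Leg 2: β = 0.9397; γ = 1/√(1 − 0.9397²) = 1/√0.1170 = 2.924; τ_2 = 22.90/2.924 = 7.832 h.
Leg 3: β = 0.778; γ = 1/√(1 − 0.778²) = 1/√0.3947 = 1.592; τ_3 = 11.07/1.592 = 6.955 h.
Total: 5.956 + 7.832 + 6.955 h.

τ = 20.7 h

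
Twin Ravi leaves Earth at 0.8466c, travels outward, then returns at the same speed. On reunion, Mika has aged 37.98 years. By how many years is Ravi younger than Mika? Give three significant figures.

Δt − τ = 17.8 years

γ = 1/√(1 − 0.8466²) = 1/√0.2833 = 1.879
Ravi's elapsed proper time: τ = 37.98/1.879 = 20.21 years.
Age gap = Δt − τ = 37.98 − 20.21 years.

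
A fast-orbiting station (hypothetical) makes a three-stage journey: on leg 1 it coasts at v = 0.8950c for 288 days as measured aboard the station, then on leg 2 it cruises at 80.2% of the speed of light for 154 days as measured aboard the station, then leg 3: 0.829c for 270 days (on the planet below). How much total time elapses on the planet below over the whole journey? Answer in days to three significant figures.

Δt = 1170 days

Leg 1: γ = 1/√(1 − 0.8950²) = 1/√0.1990 = 2.242; Δt_1 = 2.242 × 288 = 645.6 days.
Leg 2: β = 0.802; γ = 1/√(1 − 0.802²) = 1/√0.3568 = 1.674; Δt_2 = 1.674 × 154 = 257.8 days.
Leg 3: 270 days is already measured on the planet below.
Total: 645.6 + 257.8 + 270.0 days.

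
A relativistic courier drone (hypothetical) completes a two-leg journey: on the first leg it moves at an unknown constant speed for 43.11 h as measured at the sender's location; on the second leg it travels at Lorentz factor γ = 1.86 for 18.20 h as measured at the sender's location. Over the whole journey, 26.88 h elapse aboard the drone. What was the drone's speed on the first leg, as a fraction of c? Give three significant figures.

β = 0.918

Leg 1: speed unknown; τ_1 = 43.11/γ_1.
Leg 2: γ = 1.86; τ_2 = 18.20/1.860 = 9.785 h.
Total proper time: τ_1 + 9.785 = 26.88, so τ_1 = 26.88 − 9.785 = 17.10 h.
γ_1 = 43.11/17.10 = 2.522; β = √(1 − 1/γ²) = √0.8428.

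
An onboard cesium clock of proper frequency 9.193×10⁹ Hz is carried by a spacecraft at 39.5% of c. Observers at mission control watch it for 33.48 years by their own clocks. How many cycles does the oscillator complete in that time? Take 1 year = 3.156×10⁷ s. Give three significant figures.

β = 0.395; γ = 1/√(1 − 0.395²) = 1/√0.8440 = 1.089
During 33.48 years of lab time, the oscillator's proper time advances by τ = Δt/γ = 33.48/1.089 = 30.76 years = 9.707×10⁸ s.
N = f × τ = 9.193×10⁹ × 9.707×10⁸ = 8.924×10¹⁸.

N = 8.92×10¹⁸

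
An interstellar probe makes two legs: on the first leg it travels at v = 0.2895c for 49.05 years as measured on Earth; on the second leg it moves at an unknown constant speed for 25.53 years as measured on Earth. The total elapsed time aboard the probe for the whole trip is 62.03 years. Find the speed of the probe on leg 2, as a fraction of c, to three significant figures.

Leg 1: γ = 1/√(1 − 0.2895²) = 1/√0.9162 = 1.045; τ_1 = 49.05/1.045 = 46.95 years.
Leg 2: speed unknown; τ_2 = 25.53/γ_2.
Total proper time: 46.95 + τ_2 = 62.03, so τ_2 = 62.03 − 46.95 = 15.08 years.
γ_2 = 25.53/15.08 = 1.693; β = √(1 − 1/γ²) = √0.6511.

β = 0.807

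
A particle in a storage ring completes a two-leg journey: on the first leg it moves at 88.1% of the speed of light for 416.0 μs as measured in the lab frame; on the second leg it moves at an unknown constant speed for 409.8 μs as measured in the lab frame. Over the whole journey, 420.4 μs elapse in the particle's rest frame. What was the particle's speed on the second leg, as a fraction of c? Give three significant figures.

Leg 1: β = 0.881; γ = 1/√(1 − 0.881²) = 1/√0.2238 = 2.114; τ_1 = 416.0/2.114 = 196.8 μs.
Leg 2: speed unknown; τ_2 = 409.8/γ_2.
Total proper time: 196.8 + τ_2 = 420.4, so τ_2 = 420.4 − 196.8 = 223.6 μs.
γ_2 = 409.8/223.6 = 1.833; β = √(1 − 1/γ²) = √0.7023.

β = 0.838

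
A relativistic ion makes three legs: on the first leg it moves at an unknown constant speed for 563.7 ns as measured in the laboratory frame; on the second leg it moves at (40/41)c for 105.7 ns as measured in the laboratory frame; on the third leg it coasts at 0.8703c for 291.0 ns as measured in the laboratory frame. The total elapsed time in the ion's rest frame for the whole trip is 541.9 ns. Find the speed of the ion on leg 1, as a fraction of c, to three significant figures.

β = 0.746

Leg 1: speed unknown; τ_1 = 563.7/γ_1.
Leg 2: γ = 1/√(1 − (40/41)²) = 41/9 ≈ 4.556; τ_2 = 105.7/4.556 = 23.20 ns.
Leg 3: γ = 1/√(1 − 0.8703²) = 1/√0.2426 = 2.030; τ_3 = 291.0/2.030 = 143.3 ns.
Total proper time: τ_1 + 23.20 + 143.3 = 541.9, so τ_1 = 541.9 − 166.5 = 375.4 ns.
γ_1 = 563.7/375.4 = 1.502; β = √(1 − 1/γ²) = √0.5566.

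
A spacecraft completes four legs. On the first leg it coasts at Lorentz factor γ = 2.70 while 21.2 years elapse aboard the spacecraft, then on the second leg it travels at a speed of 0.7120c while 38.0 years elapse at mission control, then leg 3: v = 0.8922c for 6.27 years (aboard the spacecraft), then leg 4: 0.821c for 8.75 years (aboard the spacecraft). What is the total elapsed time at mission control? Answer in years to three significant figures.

Δt = 124 years

Leg 1: γ = 2.70; Δt_1 = 2.700 × 21.2 = 57.24 years.
Leg 2: 38.0 years is already measured at mission control.
Leg 3: γ = 1/√(1 − 0.8922²) = 1/√0.2040 = 2.214; Δt_3 = 2.214 × 6.27 = 13.88 years.
Leg 4: γ = 1/√(1 − 0.821²) = 1/√0.3260 = 1.752; Δt_4 = 1.752 × 8.75 = 15.33 years.
Total: 57.24 + 38.00 + 13.88 + 15.33 years.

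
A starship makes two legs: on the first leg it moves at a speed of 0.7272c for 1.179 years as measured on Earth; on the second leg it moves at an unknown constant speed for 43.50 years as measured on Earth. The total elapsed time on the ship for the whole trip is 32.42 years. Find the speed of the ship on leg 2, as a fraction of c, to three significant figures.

Leg 1: γ = 1/√(1 − 0.7272²) = 1/√0.4712 = 1.457; τ_1 = 1.179/1.457 = 0.8093 years.
Leg 2: speed unknown; τ_2 = 43.50/γ_2.
Total proper time: 0.8093 + τ_2 = 32.42, so τ_2 = 32.42 − 0.8093 = 31.61 years.
γ_2 = 43.50/31.61 = 1.376; β = √(1 − 1/γ²) = √0.4719.

β = 0.687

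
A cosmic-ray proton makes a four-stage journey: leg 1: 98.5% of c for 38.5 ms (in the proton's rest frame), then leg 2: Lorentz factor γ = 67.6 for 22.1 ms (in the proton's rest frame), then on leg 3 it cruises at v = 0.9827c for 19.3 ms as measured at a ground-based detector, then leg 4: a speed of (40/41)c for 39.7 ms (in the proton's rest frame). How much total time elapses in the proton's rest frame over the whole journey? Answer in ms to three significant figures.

Leg 1: 38.5 ms is already measured in the proton's rest frame.
Leg 2: 22.1 ms is already measured in the proton's rest frame.
Leg 3: γ = 1/√(1 − 0.9827²) = 1/√0.03430 = 5.399; τ_3 = 19.3/5.399 = 3.574 ms.
Leg 4: 39.7 ms is already measured in the proton's rest frame.
Total: 38.50 + 22.10 + 3.574 + 39.70 ms.

τ = 104 ms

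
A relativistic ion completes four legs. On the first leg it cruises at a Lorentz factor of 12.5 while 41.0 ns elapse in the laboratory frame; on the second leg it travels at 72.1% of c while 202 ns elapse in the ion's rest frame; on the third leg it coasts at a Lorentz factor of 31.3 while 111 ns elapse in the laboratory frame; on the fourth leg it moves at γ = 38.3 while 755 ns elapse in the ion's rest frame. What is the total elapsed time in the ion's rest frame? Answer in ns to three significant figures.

τ = 964 ns

Leg 1: γ = 12.5; τ_1 = 41.0/12.50 = 3.280 ns.
Leg 2: 202 ns is already measured in the ion's rest frame.
Leg 3: γ = 31.3; τ_3 = 111/31.30 = 3.546 ns.
Leg 4: 755 ns is already measured in the ion's rest frame.
Total: 3.280 + 202.0 + 3.546 + 755.0 ns.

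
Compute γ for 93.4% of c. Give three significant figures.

γ = 2.80

β = 0.934; γ = 1/√(1 − 0.934²) = 1/√0.1276 = 2.799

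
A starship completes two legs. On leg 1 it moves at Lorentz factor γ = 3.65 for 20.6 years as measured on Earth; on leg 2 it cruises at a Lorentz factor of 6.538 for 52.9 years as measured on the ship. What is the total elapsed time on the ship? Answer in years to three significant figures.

τ = 58.5 years

Leg 1: γ = 3.65; τ_1 = 20.6/3.650 = 5.644 years.
Leg 2: 52.9 years is already measured on the ship.
Total: 5.644 + 52.90 years.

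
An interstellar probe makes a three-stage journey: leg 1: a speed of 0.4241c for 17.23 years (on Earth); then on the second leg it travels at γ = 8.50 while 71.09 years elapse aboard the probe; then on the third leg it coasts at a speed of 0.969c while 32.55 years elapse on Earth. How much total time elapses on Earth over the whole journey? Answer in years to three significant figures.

Δt = 654 years

Leg 1: 17.23 years is already measured on Earth.
Leg 2: γ = 8.50; Δt_2 = 8.500 × 71.09 = 604.3 years.
Leg 3: 32.55 years is already measured on Earth.
Total: 17.23 + 604.3 + 32.55 years.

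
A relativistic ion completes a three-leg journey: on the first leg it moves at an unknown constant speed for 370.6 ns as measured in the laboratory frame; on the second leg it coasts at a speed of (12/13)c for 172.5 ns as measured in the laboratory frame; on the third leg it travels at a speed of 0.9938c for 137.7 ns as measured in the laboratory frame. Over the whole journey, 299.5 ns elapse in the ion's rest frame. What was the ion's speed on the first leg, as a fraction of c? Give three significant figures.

β = 0.809

Leg 1: speed unknown; τ_1 = 370.6/γ_1.
Leg 2: γ = 1/√(1 − (12/13)²) = 13/5 = 2.600; τ_2 = 172.5/2.600 = 66.35 ns.
Leg 3: γ = 1/√(1 − 0.9938²) = 1/√0.01236 = 8.994; τ_3 = 137.7/8.994 = 15.31 ns.
Total proper time: τ_1 + 66.35 + 15.31 = 299.5, so τ_1 = 299.5 − 81.66 = 217.8 ns.
γ_1 = 370.6/217.8 = 1.701; β = √(1 − 1/γ²) = √0.6545.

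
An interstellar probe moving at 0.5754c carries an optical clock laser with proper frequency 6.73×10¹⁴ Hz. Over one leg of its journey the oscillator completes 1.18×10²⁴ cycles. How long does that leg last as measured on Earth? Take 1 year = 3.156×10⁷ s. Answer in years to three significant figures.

Δt = 67.9 years

γ = 1/√(1 − 0.5754²) = 1/√0.6689 = 1.223
Proper time for N cycles: τ = N/f = 1.18×10²⁴/(6.73×10¹⁴) = 1.753×10⁹ s = 55.56 years.
Lab-frame duration Δt = γτ = 1.223 × 55.56 = 67.93 years.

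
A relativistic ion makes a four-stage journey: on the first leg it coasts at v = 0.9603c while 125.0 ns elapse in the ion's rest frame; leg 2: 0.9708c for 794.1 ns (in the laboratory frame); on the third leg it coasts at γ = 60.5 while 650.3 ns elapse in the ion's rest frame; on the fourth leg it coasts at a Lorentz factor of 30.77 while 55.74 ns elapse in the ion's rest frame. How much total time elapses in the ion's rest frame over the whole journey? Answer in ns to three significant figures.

Leg 1: 125.0 ns is already measured in the ion's rest frame.
Leg 2: γ = 1/√(1 − 0.9708²) = 1/√0.05755 = 4.169; τ_2 = 794.1/4.169 = 190.5 ns.
Leg 3: 650.3 ns is already measured in the ion's rest frame.
Leg 4: 55.74 ns is already measured in the ion's rest frame.
Total: 125.0 + 190.5 + 650.3 + 55.74 ns.

τ = 1020 ns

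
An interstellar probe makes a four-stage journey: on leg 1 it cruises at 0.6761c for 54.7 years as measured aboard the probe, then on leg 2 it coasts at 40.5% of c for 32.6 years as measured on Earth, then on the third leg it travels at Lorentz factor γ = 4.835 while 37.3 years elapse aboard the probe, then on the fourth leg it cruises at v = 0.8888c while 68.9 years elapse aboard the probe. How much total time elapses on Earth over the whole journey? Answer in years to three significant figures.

Δt = 438 years

Leg 1: γ = 1/√(1 − 0.6761²) = 1/√0.5429 = 1.357; Δt_1 = 1.357 × 54.7 = 74.24 years.
Leg 2: 32.6 years is already measured on Earth.
Leg 3: γ = 4.835; Δt_3 = 4.835 × 37.3 = 180.3 years.
Leg 4: γ = 1/√(1 − 0.8888²) = 1/√0.2100 = 2.182; Δt_4 = 2.182 × 68.9 = 150.3 years.
Total: 74.24 + 32.60 + 180.3 + 150.3 years.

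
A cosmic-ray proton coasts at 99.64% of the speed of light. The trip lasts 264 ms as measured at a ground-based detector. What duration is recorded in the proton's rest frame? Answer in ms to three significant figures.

τ = 22.4 ms

β = 0.9964; γ = 1/√(1 − 0.9964²) = 1/√0.007187 = 11.80
The interval measured at a ground-based detector is the dilated one; the clock in the proton's rest frame measures the proper time τ = Δt/γ = 264/11.80 ms.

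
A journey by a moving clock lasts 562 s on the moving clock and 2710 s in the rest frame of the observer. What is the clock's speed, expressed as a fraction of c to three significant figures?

The proper time is measured on the moving clock (both events occur at the clock's location); Δt is measured in the rest frame of the observer. γ = Δt/τ = 2710/562 = 4.822.
β = √(1 − 1/γ²) = √(1 − 0.04301) = √0.9570

v = 0.978c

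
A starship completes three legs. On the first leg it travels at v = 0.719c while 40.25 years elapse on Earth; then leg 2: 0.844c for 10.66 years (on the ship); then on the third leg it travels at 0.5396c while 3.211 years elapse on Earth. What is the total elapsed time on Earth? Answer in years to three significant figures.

Δt = 63.3 years

Leg 1: 40.25 years is already measured on Earth.
Leg 2: γ = 1/√(1 − 0.844²) = 1/√0.2877 = 1.864; Δt_2 = 1.864 × 10.66 = 19.88 years.
Leg 3: 3.211 years is already measured on Earth.
Total: 40.25 + 19.88 + 3.211 years.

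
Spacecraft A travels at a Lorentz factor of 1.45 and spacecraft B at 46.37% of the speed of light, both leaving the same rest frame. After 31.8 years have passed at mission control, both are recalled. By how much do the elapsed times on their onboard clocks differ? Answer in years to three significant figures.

|τ_A − τ_B| = 6.24 years

A: γ = 1.45; τ_A = 31.8/1.450 = 21.93 years.
B: β = 0.4637; γ = 1/√(1 − 0.4637²) = 1/√0.7850 = 1.129; τ_B = 31.8/1.129 = 28.17 years.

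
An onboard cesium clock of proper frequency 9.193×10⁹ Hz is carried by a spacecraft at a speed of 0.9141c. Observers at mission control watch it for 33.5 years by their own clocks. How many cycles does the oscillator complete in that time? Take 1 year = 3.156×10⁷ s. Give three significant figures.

γ = 1/√(1 − 0.9141²) = 1/√0.1644 = 2.466
During 33.5 years of lab time, the oscillator's proper time advances by τ = Δt/γ = 33.5/2.466 = 13.58 years = 4.287×10⁸ s.
N = f × τ = 9.193×10⁹ × 4.287×10⁸ = 3.941×10¹⁸.

N = 3.94×10¹⁸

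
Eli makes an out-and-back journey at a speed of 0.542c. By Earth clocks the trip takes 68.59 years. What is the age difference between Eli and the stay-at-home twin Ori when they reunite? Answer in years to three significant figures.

γ = 1/√(1 − 0.542²) = 1/√0.7062 = 1.190
Eli's elapsed proper time: τ = 68.59/1.190 = 57.64 years.
Age gap = Δt − τ = 68.59 − 57.64 years.

Δt − τ = 10.9 years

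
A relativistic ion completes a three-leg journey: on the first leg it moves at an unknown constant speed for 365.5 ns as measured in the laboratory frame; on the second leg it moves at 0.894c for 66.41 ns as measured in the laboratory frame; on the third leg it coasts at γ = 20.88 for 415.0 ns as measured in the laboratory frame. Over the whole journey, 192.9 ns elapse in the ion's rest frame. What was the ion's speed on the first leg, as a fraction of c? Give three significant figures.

Leg 1: speed unknown; τ_1 = 365.5/γ_1.
Leg 2: γ = 1/√(1 − 0.894²) = 1/√0.2008 = 2.232; τ_2 = 66.41/2.232 = 29.76 ns.
Leg 3: γ = 20.88; τ_3 = 415.0/20.88 = 19.88 ns.
Total proper time: τ_1 + 29.76 + 19.88 = 192.9, so τ_1 = 192.9 − 49.63 = 143.3 ns.
γ_1 = 365.5/143.3 = 2.551; β = √(1 − 1/γ²) = √0.8464.

β = 0.920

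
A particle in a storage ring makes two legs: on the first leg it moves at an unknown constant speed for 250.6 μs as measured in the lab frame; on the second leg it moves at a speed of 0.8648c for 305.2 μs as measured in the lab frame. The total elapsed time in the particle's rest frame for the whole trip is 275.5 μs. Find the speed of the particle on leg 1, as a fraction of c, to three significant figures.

Leg 1: speed unknown; τ_1 = 250.6/γ_1.
Leg 2: γ = 1/√(1 − 0.8648²) = 1/√0.2521 = 1.992; τ_2 = 305.2/1.992 = 153.2 μs.
Total proper time: τ_1 + 153.2 = 275.5, so τ_1 = 275.5 − 153.2 = 122.3 μs.
γ_1 = 250.6/122.3 = 2.050; β = √(1 − 1/γ²) = √0.7620.

β = 0.873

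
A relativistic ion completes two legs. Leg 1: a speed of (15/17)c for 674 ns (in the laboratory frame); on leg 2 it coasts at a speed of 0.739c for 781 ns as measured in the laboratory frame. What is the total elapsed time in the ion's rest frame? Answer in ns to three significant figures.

Leg 1: γ = 1/√(1 − (15/17)²) = 17/8 = 2.125; τ_1 = 674/2.125 = 317.2 ns.
Leg 2: γ = 1/√(1 − 0.739²) = 1/√0.4539 = 1.484; τ_2 = 781/1.484 = 526.2 ns.
Total: 317.2 + 526.2 ns.

τ = 843 ns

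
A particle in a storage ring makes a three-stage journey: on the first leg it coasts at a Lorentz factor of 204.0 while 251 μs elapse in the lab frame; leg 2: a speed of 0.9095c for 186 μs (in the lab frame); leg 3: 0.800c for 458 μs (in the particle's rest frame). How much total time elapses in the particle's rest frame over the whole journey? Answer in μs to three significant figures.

τ = 537 μs

Leg 1: γ = 204.0; τ_1 = 251/204.0 = 1.230 μs.
Leg 2: γ = 1/√(1 − 0.9095²) = 1/√0.1728 = 2.406; τ_2 = 186/2.406 = 77.32 μs.
Leg 3: 458 μs is already measured in the particle's rest frame.
Total: 1.230 + 77.32 + 458.0 μs.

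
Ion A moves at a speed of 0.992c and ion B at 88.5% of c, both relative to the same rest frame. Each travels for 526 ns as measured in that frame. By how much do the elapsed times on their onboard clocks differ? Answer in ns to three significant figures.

A: γ = 1/√(1 − 0.992²) = 1/√0.01594 = 7.922; τ_A = 526/7.922 = 66.40 ns.
B: β = 0.885; γ = 1/√(1 − 0.885²) = 1/√0.2168 = 2.148; τ_B = 526/2.148 = 244.9 ns.

|τ_A − τ_B| = 178 ns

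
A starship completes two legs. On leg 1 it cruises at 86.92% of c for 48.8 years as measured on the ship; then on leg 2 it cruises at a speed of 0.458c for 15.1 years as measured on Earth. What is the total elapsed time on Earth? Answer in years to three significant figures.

Leg 1: β = 0.8692; γ = 1/√(1 − 0.8692²) = 1/√0.2445 = 2.022; Δt_1 = 2.022 × 48.8 = 98.69 years.
Leg 2: 15.1 years is already measured on Earth.
Total: 98.69 + 15.10 years.

Δt = 114 years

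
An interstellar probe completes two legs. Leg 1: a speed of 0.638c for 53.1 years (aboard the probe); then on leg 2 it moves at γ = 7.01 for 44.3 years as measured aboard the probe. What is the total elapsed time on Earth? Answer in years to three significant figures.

Leg 1: γ = 1/√(1 − 0.638²) = 1/√0.5930 = 1.299; Δt_1 = 1.299 × 53.1 = 68.96 years.
Leg 2: γ = 7.01; Δt_2 = 7.010 × 44.3 = 310.5 years.
Total: 68.96 + 310.5 years.

Δt = 380 years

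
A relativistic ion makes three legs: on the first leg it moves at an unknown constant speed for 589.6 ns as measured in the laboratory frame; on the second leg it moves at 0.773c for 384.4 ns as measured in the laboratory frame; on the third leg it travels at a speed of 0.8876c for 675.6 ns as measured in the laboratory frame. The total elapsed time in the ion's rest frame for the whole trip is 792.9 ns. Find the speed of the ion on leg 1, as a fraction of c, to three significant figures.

Leg 1: speed unknown; τ_1 = 589.6/γ_1.
Leg 2: γ = 1/√(1 − 0.773²) = 1/√0.4025 = 1.576; τ_2 = 384.4/1.576 = 243.9 ns.
Leg 3: γ = 1/√(1 − 0.8876²) = 1/√0.2122 = 2.171; τ_3 = 675.6/2.171 = 311.2 ns.
Total proper time: τ_1 + 243.9 + 311.2 = 792.9, so τ_1 = 792.9 − 555.1 = 237.8 ns.
γ_1 = 589.6/237.8 = 2.479; β = √(1 − 1/γ²) = √0.8373.

β = 0.915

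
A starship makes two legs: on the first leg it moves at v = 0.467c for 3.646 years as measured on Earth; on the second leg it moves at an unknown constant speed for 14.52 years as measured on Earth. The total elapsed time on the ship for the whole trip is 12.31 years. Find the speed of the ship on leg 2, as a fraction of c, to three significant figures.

β = 0.780

Leg 1: γ = 1/√(1 − 0.467²) = 1/√0.7819 = 1.131; τ_1 = 3.646/1.131 = 3.224 years.
Leg 2: speed unknown; τ_2 = 14.52/γ_2.
Total proper time: 3.224 + τ_2 = 12.31, so τ_2 = 12.31 − 3.224 = 9.086 years.
γ_2 = 14.52/9.086 = 1.598; β = √(1 − 1/γ²) = √0.6084.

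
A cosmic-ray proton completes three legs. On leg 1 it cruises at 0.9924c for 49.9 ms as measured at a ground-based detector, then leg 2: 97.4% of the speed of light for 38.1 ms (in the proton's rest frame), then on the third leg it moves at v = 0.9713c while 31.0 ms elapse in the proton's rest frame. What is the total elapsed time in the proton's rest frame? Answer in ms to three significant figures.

τ = 75.2 ms

Leg 1: γ = 1/√(1 − 0.9924²) = 1/√0.01514 = 8.127; τ_1 = 49.9/8.127 = 6.140 ms.
Leg 2: 38.1 ms is already measured in the proton's rest frame.
Leg 3: 31.0 ms is already measured in the proton's rest frame.
Total: 6.140 + 38.10 + 31.00 ms.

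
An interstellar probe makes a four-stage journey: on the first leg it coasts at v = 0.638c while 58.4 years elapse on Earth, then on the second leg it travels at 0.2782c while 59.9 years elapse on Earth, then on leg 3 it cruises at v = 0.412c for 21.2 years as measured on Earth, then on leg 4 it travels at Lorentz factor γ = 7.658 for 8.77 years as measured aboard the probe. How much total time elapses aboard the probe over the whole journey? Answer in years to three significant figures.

Leg 1: γ = 1/√(1 − 0.638²) = 1/√0.5930 = 1.299; τ_1 = 58.4/1.299 = 44.97 years.
Leg 2: γ = 1/√(1 − 0.2782²) = 1/√0.9226 = 1.041; τ_2 = 59.9/1.041 = 57.54 years.
Leg 3: γ = 1/√(1 − 0.412²) = 1/√0.8303 = 1.097; τ_3 = 21.2/1.097 = 19.32 years.
Leg 4: 8.77 years is already measured aboard the probe.
Total: 44.97 + 57.54 + 19.32 + 8.770 years.

τ = 131 years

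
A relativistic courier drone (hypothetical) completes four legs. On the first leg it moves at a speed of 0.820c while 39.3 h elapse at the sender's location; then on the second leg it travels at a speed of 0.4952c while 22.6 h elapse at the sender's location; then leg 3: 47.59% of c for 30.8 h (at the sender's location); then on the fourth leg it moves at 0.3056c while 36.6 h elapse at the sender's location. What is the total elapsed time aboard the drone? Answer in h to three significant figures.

Leg 1: γ = 1/√(1 − 0.820²) = 1/√0.3276 = 1.747; τ_1 = 39.3/1.747 = 22.49 h.
Leg 2: γ = 1/√(1 − 0.4952²) = 1/√0.7548 = 1.151; τ_2 = 22.6/1.151 = 19.63 h.
Leg 3: β = 0.4759; γ = 1/√(1 − 0.4759²) = 1/√0.7735 = 1.137; τ_3 = 30.8/1.137 = 27.09 h.
Leg 4: γ = 1/√(1 − 0.3056²) = 1/√0.9066 = 1.050; τ_4 = 36.6/1.050 = 34.85 h.
Total: 22.49 + 19.63 + 27.09 + 34.85 h.

τ = 104 h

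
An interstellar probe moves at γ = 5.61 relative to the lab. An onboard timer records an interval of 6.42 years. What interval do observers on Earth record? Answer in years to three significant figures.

γ = 5.61
The interval measured aboard the probe is the proper time (both events occur at the same place in that frame); the lab-frame interval is Δt = γτ = 5.610 × 6.42 years.

Δt = 36.0 years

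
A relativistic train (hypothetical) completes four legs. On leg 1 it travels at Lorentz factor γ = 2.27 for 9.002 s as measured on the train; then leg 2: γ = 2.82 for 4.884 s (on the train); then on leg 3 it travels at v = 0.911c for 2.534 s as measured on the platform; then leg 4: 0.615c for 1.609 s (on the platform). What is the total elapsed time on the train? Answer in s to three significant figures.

Leg 1: 9.002 s is already measured on the train.
Leg 2: 4.884 s is already measured on the train.
Leg 3: γ = 1/√(1 − 0.911²) = 1/√0.1701 = 2.425; τ_3 = 2.534/2.425 = 1.045 s.
Leg 4: γ = 1/√(1 − 0.615²) = 1/√0.6218 = 1.268; τ_4 = 1.609/1.268 = 1.269 s.
Total: 9.002 + 4.884 + 1.045 + 1.269 s.

τ = 16.2 s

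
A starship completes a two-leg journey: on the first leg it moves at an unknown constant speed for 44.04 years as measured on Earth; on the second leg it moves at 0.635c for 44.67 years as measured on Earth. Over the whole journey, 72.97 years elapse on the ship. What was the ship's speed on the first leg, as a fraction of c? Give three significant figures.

Leg 1: speed unknown; τ_1 = 44.04/γ_1.
Leg 2: γ = 1/√(1 − 0.635²) = 1/√0.5968 = 1.294; τ_2 = 44.67/1.294 = 34.51 years.
Total proper time: τ_1 + 34.51 = 72.97, so τ_1 = 72.97 − 34.51 = 38.46 years.
γ_1 = 44.04/38.46 = 1.145; β = √(1 − 1/γ²) = √0.2373.

β = 0.487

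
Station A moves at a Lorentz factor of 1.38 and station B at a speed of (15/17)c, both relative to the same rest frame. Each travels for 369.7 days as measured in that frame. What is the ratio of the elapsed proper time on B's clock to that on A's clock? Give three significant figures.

τ_B/τ_A = 0.649

A: γ = 1.38. B: γ = 1/√(1 − (15/17)²) = 17/8 = 2.125.
τ_A/τ_B = γ_B/γ_A = 2.125/1.380 = 1.540, so τ_B/τ_A = 0.6494.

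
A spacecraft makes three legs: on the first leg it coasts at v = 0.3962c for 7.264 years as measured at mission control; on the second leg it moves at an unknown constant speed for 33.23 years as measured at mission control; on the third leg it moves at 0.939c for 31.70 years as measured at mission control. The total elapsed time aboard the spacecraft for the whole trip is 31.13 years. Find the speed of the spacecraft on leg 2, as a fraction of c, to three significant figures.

β = 0.913

Leg 1: γ = 1/√(1 − 0.3962²) = 1/√0.8430 = 1.089; τ_1 = 7.264/1.089 = 6.670 years.
Leg 2: speed unknown; τ_2 = 33.23/γ_2.
Leg 3: γ = 1/√(1 − 0.939²) = 1/√0.1183 = 2.908; τ_3 = 31.70/2.908 = 10.90 years.
Total proper time: 6.670 + τ_2 + 10.90 = 31.13, so τ_2 = 31.13 − 17.57 = 13.56 years.
γ_2 = 33.23/13.56 = 2.451; β = √(1 − 1/γ²) = √0.8335.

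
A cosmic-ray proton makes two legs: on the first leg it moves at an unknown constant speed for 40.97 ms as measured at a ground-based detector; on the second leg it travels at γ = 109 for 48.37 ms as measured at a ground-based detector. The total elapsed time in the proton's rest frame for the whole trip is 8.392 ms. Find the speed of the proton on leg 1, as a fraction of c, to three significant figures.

β = 0.981

Leg 1: speed unknown; τ_1 = 40.97/γ_1.
Leg 2: γ = 109; τ_2 = 48.37/109.0 = 0.4438 ms.
Total proper time: τ_1 + 0.4438 = 8.392, so τ_1 = 8.392 − 0.4438 = 7.948 ms.
γ_1 = 40.97/7.948 = 5.155; β = √(1 − 1/γ²) = √0.9624.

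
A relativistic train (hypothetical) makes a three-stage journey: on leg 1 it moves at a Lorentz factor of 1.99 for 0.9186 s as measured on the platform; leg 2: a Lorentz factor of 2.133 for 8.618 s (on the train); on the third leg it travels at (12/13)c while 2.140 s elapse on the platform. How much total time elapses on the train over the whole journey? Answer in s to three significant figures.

τ = 9.90 s

Leg 1: γ = 1.99; τ_1 = 0.9186/1.990 = 0.4616 s.
Leg 2: 8.618 s is already measured on the train.
Leg 3: γ = 1/√(1 − (12/13)²) = 13/5 = 2.600; τ_3 = 2.140/2.600 = 0.8231 s.
Total: 0.4616 + 8.618 + 0.8231 s.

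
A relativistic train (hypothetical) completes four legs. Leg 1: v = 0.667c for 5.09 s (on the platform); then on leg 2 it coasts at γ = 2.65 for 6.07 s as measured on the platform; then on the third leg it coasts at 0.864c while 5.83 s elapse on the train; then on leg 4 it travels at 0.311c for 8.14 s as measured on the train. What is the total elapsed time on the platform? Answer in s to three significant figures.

Δt = 31.3 s

Leg 1: 5.09 s is already measured on the platform.
Leg 2: 6.07 s is already measured on the platform.
Leg 3: γ = 1/√(1 − 0.864²) = 1/√0.2535 = 1.986; Δt_3 = 1.986 × 5.83 = 11.58 s.
Leg 4: γ = 1/√(1 − 0.311²) = 1/√0.9033 = 1.052; Δt_4 = 1.052 × 8.14 = 8.565 s.
Total: 5.090 + 6.070 + 11.58 + 8.565 s.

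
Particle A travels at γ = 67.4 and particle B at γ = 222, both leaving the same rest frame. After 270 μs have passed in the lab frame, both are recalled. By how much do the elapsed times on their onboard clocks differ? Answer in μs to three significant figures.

|τ_A − τ_B| = 2.79 μs

A: γ = 67.4; τ_A = 270/67.40 = 4.006 μs.
B: γ = 222; τ_B = 270/222.0 = 1.216 μs.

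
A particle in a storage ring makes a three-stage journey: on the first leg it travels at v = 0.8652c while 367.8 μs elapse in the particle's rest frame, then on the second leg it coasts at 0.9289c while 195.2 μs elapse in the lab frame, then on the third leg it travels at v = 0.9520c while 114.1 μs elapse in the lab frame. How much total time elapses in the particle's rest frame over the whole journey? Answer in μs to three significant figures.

τ = 475 μs

Leg 1: 367.8 μs is already measured in the particle's rest frame.
Leg 2: γ = 1/√(1 − 0.9289²) = 1/√0.1371 = 2.700; τ_2 = 195.2/2.700 = 72.29 μs.
Leg 3: γ = 1/√(1 − 0.9520²) = 1/√0.09370 = 3.267; τ_3 = 114.1/3.267 = 34.93 μs.
Total: 367.8 + 72.29 + 34.93 μs.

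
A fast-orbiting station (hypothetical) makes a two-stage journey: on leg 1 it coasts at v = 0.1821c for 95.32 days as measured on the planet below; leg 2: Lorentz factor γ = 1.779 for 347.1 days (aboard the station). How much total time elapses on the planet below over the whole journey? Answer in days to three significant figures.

Δt = 713 days

Leg 1: 95.32 days is already measured on the planet below.
Leg 2: γ = 1.779; Δt_2 = 1.779 × 347.1 = 617.5 days.
Total: 95.32 + 617.5 days.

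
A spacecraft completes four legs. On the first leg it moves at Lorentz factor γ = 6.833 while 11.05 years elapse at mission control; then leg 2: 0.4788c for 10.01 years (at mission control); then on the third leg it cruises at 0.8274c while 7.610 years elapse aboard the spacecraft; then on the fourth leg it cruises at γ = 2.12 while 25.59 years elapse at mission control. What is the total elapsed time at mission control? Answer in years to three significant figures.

Δt = 60.2 years

Leg 1: 11.05 years is already measured at mission control.
Leg 2: 10.01 years is already measured at mission control.
Leg 3: γ = 1/√(1 − 0.8274²) = 1/√0.3154 = 1.781; Δt_3 = 1.781 × 7.610 = 13.55 years.
Leg 4: 25.59 years is already measured at mission control.
Total: 11.05 + 10.01 + 13.55 + 25.59 years.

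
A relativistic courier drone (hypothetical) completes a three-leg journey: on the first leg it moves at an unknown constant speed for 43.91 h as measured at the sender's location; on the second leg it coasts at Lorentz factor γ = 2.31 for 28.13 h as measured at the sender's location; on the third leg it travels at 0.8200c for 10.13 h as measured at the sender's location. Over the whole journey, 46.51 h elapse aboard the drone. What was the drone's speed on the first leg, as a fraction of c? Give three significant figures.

β = 0.760

Leg 1: speed unknown; τ_1 = 43.91/γ_1.
Leg 2: γ = 2.31; τ_2 = 28.13/2.310 = 12.18 h.
Leg 3: γ = 1/√(1 − 0.8200²) = 1/√0.3276 = 1.747; τ_3 = 10.13/1.747 = 5.798 h.
Total proper time: τ_1 + 12.18 + 5.798 = 46.51, so τ_1 = 46.51 − 17.98 = 28.53 h.
γ_1 = 43.91/28.53 = 1.539; β = √(1 − 1/γ²) = √0.5777.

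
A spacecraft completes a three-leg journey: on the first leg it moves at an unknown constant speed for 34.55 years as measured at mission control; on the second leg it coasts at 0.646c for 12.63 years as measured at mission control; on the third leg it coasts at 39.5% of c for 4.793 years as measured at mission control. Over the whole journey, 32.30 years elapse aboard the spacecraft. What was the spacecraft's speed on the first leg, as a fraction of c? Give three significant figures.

β = 0.849

Leg 1: speed unknown; τ_1 = 34.55/γ_1.
Leg 2: γ = 1/√(1 − 0.646²) = 1/√0.5827 = 1.310; τ_2 = 12.63/1.310 = 9.641 years.
Leg 3: β = 0.395; γ = 1/√(1 − 0.395²) = 1/√0.8440 = 1.089; τ_3 = 4.793/1.089 = 4.403 years.
Total proper time: τ_1 + 9.641 + 4.403 = 32.30, so τ_1 = 32.30 − 14.04 = 18.26 years.
γ_1 = 34.55/18.26 = 1.893; β = √(1 − 1/γ²) = √0.7208.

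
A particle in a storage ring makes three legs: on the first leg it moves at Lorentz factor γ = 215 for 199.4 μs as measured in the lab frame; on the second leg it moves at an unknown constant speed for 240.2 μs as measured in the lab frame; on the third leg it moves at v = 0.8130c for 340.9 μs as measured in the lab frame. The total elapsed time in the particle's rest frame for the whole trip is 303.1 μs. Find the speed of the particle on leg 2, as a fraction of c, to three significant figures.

β = 0.902

Leg 1: γ = 215; τ_1 = 199.4/215.0 = 0.9274 μs.
Leg 2: speed unknown; τ_2 = 240.2/γ_2.
Leg 3: γ = 1/√(1 − 0.8130²) = 1/√0.3390 = 1.717; τ_3 = 340.9/1.717 = 198.5 μs.
Total proper time: 0.9274 + τ_2 + 198.5 = 303.1, so τ_2 = 303.1 − 199.4 = 103.7 μs.
γ_2 = 240.2/103.7 = 2.317; β = √(1 − 1/γ²) = √0.8137.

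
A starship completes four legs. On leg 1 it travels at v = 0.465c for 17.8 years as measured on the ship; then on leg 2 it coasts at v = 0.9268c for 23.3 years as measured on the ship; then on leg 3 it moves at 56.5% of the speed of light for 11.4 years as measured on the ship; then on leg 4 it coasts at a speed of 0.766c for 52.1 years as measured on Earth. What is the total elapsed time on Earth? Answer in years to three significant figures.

Δt = 148 years

Leg 1: γ = 1/√(1 − 0.465²) = 1/√0.7838 = 1.130; Δt_1 = 1.130 × 17.8 = 20.11 years.
Leg 2: γ = 1/√(1 − 0.9268²) = 1/√0.1410 = 2.663; Δt_2 = 2.663 × 23.3 = 62.04 years.
Leg 3: β = 0.565; γ = 1/√(1 − 0.565²) = 1/√0.6808 = 1.212; Δt_3 = 1.212 × 11.4 = 13.82 years.
Leg 4: 52.1 years is already measured on Earth.
Total: 20.11 + 62.04 + 13.82 + 52.10 years.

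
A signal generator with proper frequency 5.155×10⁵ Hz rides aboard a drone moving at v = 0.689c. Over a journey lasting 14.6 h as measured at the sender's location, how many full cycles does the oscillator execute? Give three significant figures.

γ = 1/√(1 − 0.689²) = 1/√0.5253 = 1.380
The oscillator's own cycle count is N = f × τ where τ is the proper time aboard the drone. τ = Δt/γ = 14.6/1.380 = 10.58 h = 3.809×10⁴ s.
N = 5.155×10⁵ × 3.809×10⁴ = 1.964×10¹⁰.

N = 1.96×10¹⁰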